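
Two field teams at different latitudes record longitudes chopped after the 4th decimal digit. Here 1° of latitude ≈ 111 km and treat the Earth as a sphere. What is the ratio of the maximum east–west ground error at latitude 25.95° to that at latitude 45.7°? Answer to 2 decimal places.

Truncating at 4 decimal places can drop up to a full unit in the last place, so the longitude may be off by as much as 0.0001°.
At 25.95°: 0.0001° × 111000 × cos 25.95° = 0.0001 × 111000 × 0.8992 ≈ 9.9809 m.
At 45.7°: 0.0001° × 111000 × cos 45.7° = 0.0001 × 111000 × 0.6984 ≈ 7.7524 m.
The ratio reduces to cos 25.95° / cos 45.7° = 0.8992/0.6984 ≈ 1.2875.

1.29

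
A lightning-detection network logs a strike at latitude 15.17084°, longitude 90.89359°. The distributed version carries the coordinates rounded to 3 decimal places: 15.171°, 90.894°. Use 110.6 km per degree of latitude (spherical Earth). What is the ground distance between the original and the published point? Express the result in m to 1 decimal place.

47.2 m

Δlat = 15.17084 − 15.171 = -0.00016°; Δlon = 90.89359 − 90.894 = -0.00041°.
N–S: -0.00016° × 110600 m/° = -17.696 m.
East–west at this latitude: -0.00041° × 110600 × cos 15.171° ≈ -0.00041 × 106745 = -43.7657 m.
Hypotenuse of the two orthogonal shifts: √(17.696² + 43.7657²) = 47.2078 m.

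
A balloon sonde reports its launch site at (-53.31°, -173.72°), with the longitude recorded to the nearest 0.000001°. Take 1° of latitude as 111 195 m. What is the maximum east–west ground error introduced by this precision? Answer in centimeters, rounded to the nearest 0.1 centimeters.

3.3 centimeters

Rounding to 6 decimal places leaves the longitude within ±5e-07° of the true value.
At latitude 53.31° a degree of longitude spans 111195 m × cos 53.31° = 111195 × 0.5975 ≈ 66437.4 m.
East–west error: 5e-07° × 66437.4 m/° ≈ 0.0332187 m.
That is 0.0332187 m = 3.3219 cm.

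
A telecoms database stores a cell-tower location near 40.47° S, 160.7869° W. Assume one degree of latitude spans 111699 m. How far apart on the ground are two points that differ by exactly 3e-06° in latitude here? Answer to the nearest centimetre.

3e-06° × 111699 m/° = 0.335097 m.
That is 0.335097 m = 33.51 cm.

34 centimetres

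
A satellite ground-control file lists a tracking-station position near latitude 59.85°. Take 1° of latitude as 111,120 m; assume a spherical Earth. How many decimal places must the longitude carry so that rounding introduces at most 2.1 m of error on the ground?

At 59.85° one degree of longitude covers 111120 × cos 59.85° ≈ 111120 × 0.5023 ≈ 55811.7 m.
N decimal places → at most half a unit in the last place, 0.5 × 10⁻ᴺ° = 55811.7/2 × 10⁻ᴺ m.
Setting 27905.9 × 10⁻ᴺ ≤ 2.1 gives 10ᴺ ≥ 1.329e+04, i.e. N ≥ 4.12.
At 4 places the error can reach 2.79 m, but 5 places keeps it to 0.279 m.

5 decimal places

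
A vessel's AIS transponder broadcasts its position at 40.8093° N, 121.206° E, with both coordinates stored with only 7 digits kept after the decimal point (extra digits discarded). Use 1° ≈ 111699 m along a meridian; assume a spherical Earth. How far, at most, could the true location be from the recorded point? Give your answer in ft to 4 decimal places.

Truncating at 7 decimal places can drop up to a full unit in the last place, so each coordinate may be off by as much as 1e-07°.
N–S: 1e-07° × 111699 m/° = 0.0111699 m.
East–west component at 40.8093°: 1e-07° × 111699 × cos 40.8093° ≈ 1e-07 × 84543.7 ≈ 0.00845437 m.
Worst case both components are at the extreme and orthogonal: √(0.0111699² + 0.00845437²) ≈ 0.0140087 m.
In feet: 0.0140087 m ÷ 0.3048 ≈ 0.04596 ft.

0.0460 ft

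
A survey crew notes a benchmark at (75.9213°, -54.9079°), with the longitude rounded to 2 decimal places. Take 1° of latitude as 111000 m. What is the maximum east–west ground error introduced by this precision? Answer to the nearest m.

Rounding to 2 decimal places leaves the longitude within ±0.005° of the true value.
One degree of longitude at 75.9213° is 111000 × cos 75.9213° ≈ 111000 × 0.2433 = 27001.2 m.
Maximum E–W displacement: 0.005 × 27001.2 = 135.006 m.

135 m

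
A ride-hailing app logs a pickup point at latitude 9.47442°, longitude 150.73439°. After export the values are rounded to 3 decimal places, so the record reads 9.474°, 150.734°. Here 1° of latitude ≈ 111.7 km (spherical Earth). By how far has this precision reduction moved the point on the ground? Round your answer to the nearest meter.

64 meters

Δlat = 9.47442 − 9.474 = +0.00042°; Δlon = 150.73439 − 150.734 = +0.00039°.
North–south shift: 0.00042 × 111700 = 46.914 m.
E–W at 9.474°: 0.00039° × 111700 × cos 9.474° = 0.00039 × 111700 × 0.9864 ≈ 42.9688 m.
Distance: √(46.914² + 42.9688²) ≈ 63.6179 m.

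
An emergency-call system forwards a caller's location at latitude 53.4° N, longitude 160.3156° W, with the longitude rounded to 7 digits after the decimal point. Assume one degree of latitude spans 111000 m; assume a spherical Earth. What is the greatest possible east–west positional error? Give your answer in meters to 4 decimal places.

Rounding to 7 decimal places leaves the longitude within ±5e-08° of the true value.
One degree of longitude at 53.4° is 111000 × cos 53.4° ≈ 111000 × 0.5962 = 66181 m.
East–west error: 5e-08° × 66181 m/° ≈ 0.00330905 m.

0.0033 meters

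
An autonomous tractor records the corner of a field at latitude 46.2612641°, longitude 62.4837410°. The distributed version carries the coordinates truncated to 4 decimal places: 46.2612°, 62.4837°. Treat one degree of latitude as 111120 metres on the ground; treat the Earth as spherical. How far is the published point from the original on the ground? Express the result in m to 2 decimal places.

7.79 m

Δlat = 46.2612641 − 46.2612 = +0.0000641°; Δlon = 62.4837410 − 62.4837 = +0.0000410°.
North–south shift: 0.0000641 × 111120 = 7.12279 m.
E–W at 46.2612°: 0.0000410° × 111120 × cos 46.2612° = 0.0000410 × 111120 × 0.6914 ≈ 3.14983 m.
Combined displacement = (7.12279² + 3.14983²)^½ ≈ 7.78817 m.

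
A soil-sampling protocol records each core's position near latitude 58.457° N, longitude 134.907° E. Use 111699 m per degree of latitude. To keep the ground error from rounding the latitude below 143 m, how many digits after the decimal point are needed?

One degree of latitude covers 111699 m.
With N decimal places the half-ulp bound is 0.5·10⁻ᴺ°, or 0.5·10⁻ᴺ × 111699 m on the ground.
Setting 55849.5 × 10⁻ᴺ ≤ 143 gives 10ᴺ ≥ 390.6, i.e. N ≥ 2.59.
At 2 places the error can reach 558 m, but 3 places keeps it to 55.8 m.

3 decimal places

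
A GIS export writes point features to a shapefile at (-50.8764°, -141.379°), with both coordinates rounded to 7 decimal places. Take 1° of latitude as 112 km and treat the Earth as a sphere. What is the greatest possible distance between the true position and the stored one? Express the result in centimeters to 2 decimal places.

0.66 centimeters

Rounding to 7 decimal places leaves each coordinate within ±5e-08° of the true value.
North–south component: 5e-08° × 112000 = 0.0056 m.
Longitude error → 5e-08 × 112000 × cos 50.8764° = 5e-08 × 112000 × 0.6310 ≈ 0.00353357 m.
Combining orthogonally: (0.0056² + 0.00353357²)^½ ≈ 0.00662164 m.
That is 0.00662164 m = 0.66216 cm.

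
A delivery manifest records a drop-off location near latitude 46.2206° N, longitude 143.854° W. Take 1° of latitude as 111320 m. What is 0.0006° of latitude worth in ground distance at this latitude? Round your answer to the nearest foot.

219 feet

Along a meridian 0.0006° is 0.0006 × 111320 = 66.792 m.
In feet: 66.792 m ÷ 0.3048 ≈ 219.13 ft.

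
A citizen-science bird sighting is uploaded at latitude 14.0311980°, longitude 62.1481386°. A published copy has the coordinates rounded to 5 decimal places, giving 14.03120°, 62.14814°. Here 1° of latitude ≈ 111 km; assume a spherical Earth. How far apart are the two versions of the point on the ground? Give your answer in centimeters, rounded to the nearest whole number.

27 centimeters

Δlat = 14.0311980 − 14.03120 = -0.0000020°; Δlon = 62.1481386 − 62.14814 = -0.0000014°.
North–south shift: -0.0000020 × 111000 = -0.222 m.
East–west at this latitude: -0.0000014° × 111000 × cos 14.0312° ≈ -0.0000014 × 107688 = -0.150763 m.
Distance: √(0.222² + 0.150763²) ≈ 0.268354 m.
That is 0.268354 m = 26.835 cm.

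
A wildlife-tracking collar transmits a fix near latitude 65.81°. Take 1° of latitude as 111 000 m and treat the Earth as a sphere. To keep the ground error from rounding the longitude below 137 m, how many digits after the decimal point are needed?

At 65.81° one degree of longitude covers 111000 × cos 65.81° ≈ 111000 × 0.4098 ≈ 45483.8 m.
N decimal places → at most half a unit in the last place, 0.5 × 10⁻ᴺ° = 45483.8/2 × 10⁻ᴺ m.
Setting 22741.9 × 10⁻ᴺ ≤ 137 gives 10ᴺ ≥ 166, i.e. N ≥ 2.22.
N = 2 would give 227 m (too coarse); N = 3 gives 22.7 m ≤ 137 m.

3 decimal places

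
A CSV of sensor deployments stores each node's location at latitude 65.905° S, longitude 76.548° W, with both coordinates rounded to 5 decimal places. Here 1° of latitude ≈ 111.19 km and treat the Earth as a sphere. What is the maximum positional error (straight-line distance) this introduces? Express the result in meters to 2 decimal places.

Rounding to 5 decimal places leaves each coordinate within ±5e-06° of the true value.
Latitude error → 5e-06 × 111190 = 0.55595 m along the meridian.
Longitude error → 5e-06 × 111190 × cos 65.905° = 5e-06 × 111190 × 0.4083 ≈ 0.226967 m.
The two errors are perpendicular, so the maximum displacement is √(0.55595² + 0.226967²) ≈ 0.600495 m.

0.60 meters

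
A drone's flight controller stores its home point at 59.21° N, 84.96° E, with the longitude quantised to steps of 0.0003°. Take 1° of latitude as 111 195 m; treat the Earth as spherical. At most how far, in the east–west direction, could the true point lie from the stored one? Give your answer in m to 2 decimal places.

With a 0.0003° grid the true value lies within half a step, ±0.0003°/2 = ±0.00015°, of the stored one.
Parallels shrink by cos φ, so at 59.21° a degree of longitude is 111195 × 0.5119 ≈ 56919.9 m.
So at most 0.00015° × 56919.9 ≈ 8.53799 m east–west.

8.54 m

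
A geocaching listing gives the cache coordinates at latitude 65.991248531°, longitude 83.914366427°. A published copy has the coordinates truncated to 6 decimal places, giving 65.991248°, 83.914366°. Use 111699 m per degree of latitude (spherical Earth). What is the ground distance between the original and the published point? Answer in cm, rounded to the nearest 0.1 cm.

6.2 cm

Δlat = 65.991248531 − 65.991248 = +0.000000531°; Δlon = 83.914366427 − 83.914366 = +0.000000427°.
North–south shift: 0.000000531 × 111699 = 0.0593122 m.
East–west at this latitude: 0.000000427° × 111699 × cos 65.9912° ≈ 0.000000427 × 45447.7 = 0.0194062 m.
Hypotenuse of the two orthogonal shifts: √(0.0593122² + 0.0194062²) = 0.0624062 m.
That is 0.0624062 m = 6.2406 cm.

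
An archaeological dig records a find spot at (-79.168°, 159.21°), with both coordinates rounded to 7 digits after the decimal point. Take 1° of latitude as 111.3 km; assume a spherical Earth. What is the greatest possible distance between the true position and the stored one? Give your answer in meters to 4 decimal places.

Rounding to 7 decimal places leaves each coordinate within ±5e-08° of the true value.
North–south component: 5e-08° × 111300 = 0.005565 m.
Longitude error → 5e-08 × 111300 × cos 79.168° = 5e-08 × 111300 × 0.1879 ≈ 0.00104583 m.
Combining orthogonally: (0.005565² + 0.00104583²)^½ ≈ 0.00566242 m.

0.0057 meters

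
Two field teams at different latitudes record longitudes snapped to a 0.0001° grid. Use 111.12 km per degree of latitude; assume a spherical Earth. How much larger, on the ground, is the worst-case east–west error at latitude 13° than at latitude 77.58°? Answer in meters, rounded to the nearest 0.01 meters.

4.22 meters

With a 0.0001° grid the true value lies within half a step, ±0.0001°/2 = ±5e-05°, of the stored one.
At 13°: 5e-05° × 111120 × cos 13° = 5e-05 × 111120 × 0.9744 ≈ 5.4136 m.
At 77.58°: 5e-05° × 111120 × cos 77.58° = 5e-05 × 111120 × 0.2151 ≈ 1.195 m.
Difference: 5.4136 − 1.195 = 4.2186 m.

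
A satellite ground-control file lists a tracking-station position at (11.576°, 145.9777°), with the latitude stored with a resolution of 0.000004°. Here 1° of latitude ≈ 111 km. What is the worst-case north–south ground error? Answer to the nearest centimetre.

With a 0.000004° grid the true value lies within half a step, ±0.000004°/2 = ±2e-06°, of the stored one.
Along the meridian that is 2e-06° × 111000 m/° = 0.222 m.
That is 0.222 m = 22.2 cm.

22 centimetres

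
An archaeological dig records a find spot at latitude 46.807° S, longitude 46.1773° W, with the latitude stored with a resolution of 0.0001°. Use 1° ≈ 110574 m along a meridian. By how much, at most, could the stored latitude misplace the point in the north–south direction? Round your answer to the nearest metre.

6 metres

With a 0.0001° grid the true value lies within half a step, ±0.0001°/2 = ±5e-05°, of the stored one.
Along the meridian that is 5e-05° × 110574 m/° = 5.5287 m.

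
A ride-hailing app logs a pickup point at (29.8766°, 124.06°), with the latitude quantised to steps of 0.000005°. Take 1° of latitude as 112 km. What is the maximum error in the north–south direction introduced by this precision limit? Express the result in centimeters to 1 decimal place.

28.0 centimeters

With a 0.000005° grid the true value lies within half a step, ±0.000005°/2 = ±2.5e-06°, of the stored one.
North–south distance: 2.5e-06° × 112000 m/° = 0.28 m.
That is 0.28 m = 28 cm.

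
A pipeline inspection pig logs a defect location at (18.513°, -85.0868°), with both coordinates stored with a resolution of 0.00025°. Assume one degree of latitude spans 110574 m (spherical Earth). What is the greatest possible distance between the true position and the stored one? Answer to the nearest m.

With a 0.00025° grid the true value lies within half a step, ±0.00025°/2 = ±0.000125°, of the stored one.
North–south component: 0.000125° × 110574 = 13.8217 m.
East–west component at 18.513°: 0.000125° × 110574 × cos 18.513° ≈ 0.000125 × 104852 ≈ 13.1065 m.
Worst case both components are at the extreme and orthogonal: √(13.8217² + 13.1065²) ≈ 19.0479 m.

19 m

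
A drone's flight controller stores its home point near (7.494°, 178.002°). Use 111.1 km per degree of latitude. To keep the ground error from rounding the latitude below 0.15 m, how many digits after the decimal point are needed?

6

One degree of latitude covers 111100 m.
With N decimal places the half-ulp bound is 0.5·10⁻ᴺ°, or 0.5·10⁻ᴺ × 111100 m on the ground.
Need 0.5 × 111100 × 10⁻ᴺ ≤ 0.15 → 10⁻ᴺ ≤ 2.700e-06, so N ≥ 5.57.
So 6 decimal places suffice (0.0555 m); 5 would allow up to 0.555 m.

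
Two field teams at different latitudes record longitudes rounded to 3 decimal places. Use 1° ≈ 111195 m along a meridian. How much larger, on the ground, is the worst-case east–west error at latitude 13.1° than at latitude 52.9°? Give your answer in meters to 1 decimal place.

20.6 meters

Rounding to 3 decimal places leaves the longitude within ±0.0005° of the true value.
At 13.1°: 0.0005° × 111195 × cos 13.1° = 0.0005 × 111195 × 0.9740 ≈ 54.151 m.
At 52.9°: 0.0005° × 111195 × cos 52.9° = 0.0005 × 111195 × 0.6032 ≈ 33.537 m.
Difference: 54.151 − 33.537 = 20.614 m.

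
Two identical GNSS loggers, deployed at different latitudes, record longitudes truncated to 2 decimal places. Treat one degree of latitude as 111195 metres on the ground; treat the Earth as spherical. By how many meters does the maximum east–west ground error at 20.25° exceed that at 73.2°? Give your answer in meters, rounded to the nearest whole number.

722 meters

Truncating at 2 decimal places can drop up to a full unit in the last place, so the longitude may be off by as much as 0.01°.
Error at 20.25° = 0.01° × 111195 × cos 20.25° ≈ 1112 × 0.9382 = 1043.2 m.
At 73.2°: 0.01° × 111195 × cos 73.2° = 0.01 × 111195 × 0.2890 ≈ 321.39 m.
So the lower-latitude error exceeds the higher by 1043.2 − 321.39 = 721.83 m.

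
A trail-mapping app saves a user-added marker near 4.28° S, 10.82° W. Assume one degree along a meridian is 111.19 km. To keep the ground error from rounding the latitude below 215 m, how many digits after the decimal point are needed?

One degree of latitude covers 111190 m.
N decimal places → at most half a unit in the last place, 0.5 × 10⁻ᴺ° = 111190/2 × 10⁻ᴺ m.
Setting 55595 × 10⁻ᴺ ≤ 215 gives 10ᴺ ≥ 258.6, i.e. N ≥ 2.41.
N = 2 would give 556 m (too coarse); N = 3 gives 55.6 m ≤ 215 m.

3 decimal places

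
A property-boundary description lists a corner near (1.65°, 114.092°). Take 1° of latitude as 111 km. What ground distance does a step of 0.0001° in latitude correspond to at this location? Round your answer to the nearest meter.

0.0001° × 111000 m/° = 11.1 m.

11 meters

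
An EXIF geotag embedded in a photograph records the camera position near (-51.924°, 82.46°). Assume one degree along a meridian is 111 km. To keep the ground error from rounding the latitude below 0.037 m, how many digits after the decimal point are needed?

7 decimal places

One degree of latitude covers 111000 m.
Rounding to N decimal places gives at most 0.5 × 10⁻ᴺ degrees of error, i.e. 0.5 × 10⁻ᴺ × 111000 m.
Setting 55500 × 10⁻ᴺ ≤ 0.037 gives 10ᴺ ≥ 1.5e+06, i.e. N ≥ 6.18.
N = 6 would give 0.0555 m (too coarse); N = 7 gives 0.00555 m ≤ 0.037 m.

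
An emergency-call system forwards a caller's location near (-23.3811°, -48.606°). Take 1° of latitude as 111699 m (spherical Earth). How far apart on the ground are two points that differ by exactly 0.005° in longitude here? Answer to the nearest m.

0.005° of longitude at 23.3811° is 0.005 × 111699 × cos 23.3811° ≈ 0.005 × 102527 = 512.635 m.

513 m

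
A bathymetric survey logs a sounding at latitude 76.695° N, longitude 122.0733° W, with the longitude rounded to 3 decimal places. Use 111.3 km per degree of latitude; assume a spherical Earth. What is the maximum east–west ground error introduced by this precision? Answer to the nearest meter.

Rounding to 3 decimal places leaves the longitude within ±0.0005° of the true value.
Parallels shrink by cos φ, so at 76.695° a degree of longitude is 111300 × 0.2301 ≈ 25614 m.
So at most 0.0005° × 25614 ≈ 12.807 m east–west.

13 meters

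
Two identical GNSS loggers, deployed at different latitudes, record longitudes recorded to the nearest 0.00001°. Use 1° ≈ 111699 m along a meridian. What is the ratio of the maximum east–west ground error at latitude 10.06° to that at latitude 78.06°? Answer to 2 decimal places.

Rounding to 5 decimal places leaves the longitude within ±5e-06° of the true value.
Error at 10.06° = 5e-06° × 111699 × cos 10.06° ≈ 0.5585 × 0.9846 = 0.54991 m.
At 78.06°: 5e-06° × 111699 × cos 78.06° = 5e-06 × 111699 × 0.2069 ≈ 0.11555 m.
The ratio reduces to cos 10.06° / cos 78.06° = 0.9846/0.2069 ≈ 4.7592.

4.76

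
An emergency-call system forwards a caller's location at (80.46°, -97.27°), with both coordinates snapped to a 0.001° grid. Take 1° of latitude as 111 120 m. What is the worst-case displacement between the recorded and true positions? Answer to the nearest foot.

185 feet

With a 0.001° grid the true value lies within half a step, ±0.001°/2 = ±0.0005°, of the stored one.
Latitude error → 0.0005 × 111120 = 55.56 m along the meridian.
East–west component at 80.46°: 0.0005° × 111120 × cos 80.46° ≈ 0.0005 × 18416.6 ≈ 9.2083 m.
Worst case both components are at the extreme and orthogonal: √(55.56² + 9.2083²) ≈ 56.3179 m.
In feet: 56.3179 m ÷ 0.3048 ≈ 184.77 ft.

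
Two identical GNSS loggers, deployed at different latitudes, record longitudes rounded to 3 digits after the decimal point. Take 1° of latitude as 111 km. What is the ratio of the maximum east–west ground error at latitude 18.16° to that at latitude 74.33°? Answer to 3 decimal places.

3.518

Rounding to 3 decimal places leaves the longitude within ±0.0005° of the true value.
Error at 18.16° = 0.0005° × 111000 × cos 18.16° ≈ 55.5 × 0.9502 = 52.736 m.
Error at 74.33° = 0.0005° × 111000 × cos 74.33° ≈ 55.5 × 0.2701 = 14.99 m.
The ratio reduces to cos 18.16° / cos 74.33° = 0.9502/0.2701 ≈ 3.5180.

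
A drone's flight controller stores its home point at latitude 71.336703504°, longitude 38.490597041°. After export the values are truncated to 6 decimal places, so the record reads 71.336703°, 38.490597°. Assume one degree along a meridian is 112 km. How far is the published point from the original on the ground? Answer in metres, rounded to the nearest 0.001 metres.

0.056 metres

Δlat = 71.336703504 − 71.336703 = +0.000000504°; Δlon = 38.490597041 − 38.490597 = +0.000000041°.
North–south shift: 0.000000504 × 112000 = 0.056448 m.
E–W at 71.3367°: 0.000000041° × 112000 × cos 71.3367° = 0.000000041 × 112000 × 0.3200 ≈ 0.00146947 m.
Hypotenuse of the two orthogonal shifts: √(0.056448² + 0.00146947²) = 0.0564671 m.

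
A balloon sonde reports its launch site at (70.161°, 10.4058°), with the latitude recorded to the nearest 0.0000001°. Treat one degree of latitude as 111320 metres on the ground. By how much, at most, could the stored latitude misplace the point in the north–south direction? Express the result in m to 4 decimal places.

0.0056 m

Rounding to 7 decimal places leaves the latitude within ±5e-08° of the true value.
Along the meridian that is 5e-08° × 111320 m/° = 0.005566 m.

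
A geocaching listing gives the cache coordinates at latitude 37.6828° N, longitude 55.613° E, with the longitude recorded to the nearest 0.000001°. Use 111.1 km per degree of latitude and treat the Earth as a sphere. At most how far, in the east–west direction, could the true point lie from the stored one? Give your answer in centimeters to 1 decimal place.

Rounding to 6 decimal places leaves the longitude within ±5e-07° of the true value.
At latitude 37.6828° a degree of longitude spans 111100 m × cos 37.6828° = 111100 × 0.7914 ≈ 87925.3 m.
Maximum E–W displacement: 5e-07 × 87925.3 = 0.0439627 m.
That is 0.0439627 m = 4.3963 cm.

4.4 centimeters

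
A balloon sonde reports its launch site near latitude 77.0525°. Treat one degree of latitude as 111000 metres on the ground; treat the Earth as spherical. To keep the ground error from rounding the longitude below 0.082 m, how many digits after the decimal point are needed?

6

At 77.0525° one degree of longitude covers 111000 × cos 77.0525° ≈ 111000 × 0.2241 ≈ 24870.5 m.
Rounding to N decimal places gives at most 0.5 × 10⁻ᴺ degrees of error, i.e. 0.5 × 10⁻ᴺ × 24870.5 m.
Setting 12435.2 × 10⁻ᴺ ≤ 0.082 gives 10ᴺ ≥ 1.516e+05, i.e. N ≥ 5.18.
At 5 places the error can reach 0.124 m, but 6 places keeps it to 0.0124 m.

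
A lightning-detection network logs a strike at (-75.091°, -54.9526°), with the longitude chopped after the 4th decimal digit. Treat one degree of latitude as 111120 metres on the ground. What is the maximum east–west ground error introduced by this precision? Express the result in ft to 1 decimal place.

9.4 ft

Truncating at 4 decimal places can drop up to a full unit in the last place, so the longitude may be off by as much as 0.0001°.
Parallels shrink by cos φ, so at 75.091° a degree of longitude is 111120 × 0.2573 ≈ 28589.5 m.
So at most 0.0001° × 28589.5 ≈ 2.85895 m east–west.
Converting: 2.85895 m × 3.2808 ft/m ≈ 9.3797 ft.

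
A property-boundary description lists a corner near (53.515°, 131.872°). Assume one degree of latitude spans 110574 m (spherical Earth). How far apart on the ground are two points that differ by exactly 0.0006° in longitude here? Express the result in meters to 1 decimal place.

39.4 meters

0.0006° of longitude at 53.515° is 0.0006 × 110574 × cos 53.515° ≈ 0.0006 × 65748.7 = 39.4492 m.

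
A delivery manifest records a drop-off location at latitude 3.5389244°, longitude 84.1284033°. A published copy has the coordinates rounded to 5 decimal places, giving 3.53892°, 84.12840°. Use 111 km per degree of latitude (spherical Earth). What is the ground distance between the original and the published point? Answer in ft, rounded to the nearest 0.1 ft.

2.0 ft

The latitude changed by +0.0000044° and the longitude by +0.0000033°.
North–south shift: 0.0000044 × 111000 = 0.4884 m.
E–W at 3.53892°: 0.0000033° × 111000 × cos 3.53892° = 0.0000033 × 111000 × 0.9981 ≈ 0.365602 m.
Distance: √(0.4884² + 0.365602²) ≈ 0.610081 m.
In feet: 0.610081 m ÷ 0.3048 ≈ 2.0016 ft.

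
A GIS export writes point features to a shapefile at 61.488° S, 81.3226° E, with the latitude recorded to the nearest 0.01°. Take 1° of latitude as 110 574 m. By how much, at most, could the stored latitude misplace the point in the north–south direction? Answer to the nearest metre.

553 metres

Rounding to 2 decimal places leaves the latitude within ±0.005° of the true value.
North–south distance: 0.005° × 110574 m/° = 552.87 m.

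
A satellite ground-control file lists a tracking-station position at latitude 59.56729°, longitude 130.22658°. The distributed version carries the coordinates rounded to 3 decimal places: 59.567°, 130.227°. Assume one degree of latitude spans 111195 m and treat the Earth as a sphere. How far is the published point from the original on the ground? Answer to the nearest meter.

40 meters

The latitude changed by +0.00029° and the longitude by -0.00042°.
North–south shift: 0.00029 × 111195 = 32.2465 m.
East–west at this latitude: -0.00042° × 111195 × cos 59.567° ≈ -0.00042 × 56323.7 = -23.6559 m.
Combined displacement = (32.2465² + 23.6559²)^½ ≈ 39.993 m.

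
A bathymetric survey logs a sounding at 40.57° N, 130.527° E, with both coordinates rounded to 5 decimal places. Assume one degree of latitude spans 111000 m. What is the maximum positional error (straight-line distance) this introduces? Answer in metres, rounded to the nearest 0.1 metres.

0.7 metres

Rounding to 5 decimal places leaves each coordinate within ±5e-06° of the true value.
Latitude error → 5e-06 × 111000 = 0.555 m along the meridian.
E–W at 40.57°: 5e-06° × 111000 × cos 40.57° = 5e-06 × 111000 × 0.7596 ≈ 0.421585 m.
Worst case both components are at the extreme and orthogonal: √(0.555² + 0.421585²) ≈ 0.696964 m.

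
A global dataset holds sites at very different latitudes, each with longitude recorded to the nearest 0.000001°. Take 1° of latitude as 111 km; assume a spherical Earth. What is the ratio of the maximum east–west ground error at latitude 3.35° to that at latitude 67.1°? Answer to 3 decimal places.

2.565

Rounding to 6 decimal places leaves the longitude within ±5e-07° of the true value.
At 3.35°: 5e-07° × 111000 × cos 3.35° = 5e-07 × 111000 × 0.9983 ≈ 0.055405 m.
At 67.1°: 5e-07° × 111000 × cos 67.1° = 5e-07 × 111000 × 0.3891 ≈ 0.021596 m.
The ratio reduces to cos 3.35° / cos 67.1° = 0.9983/0.3891 ≈ 2.5655.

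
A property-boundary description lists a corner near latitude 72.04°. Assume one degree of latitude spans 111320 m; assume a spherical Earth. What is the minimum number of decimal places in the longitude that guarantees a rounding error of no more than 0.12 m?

6 decimal places

At 72.04° one degree of longitude covers 111320 × cos 72.04° ≈ 111320 × 0.3084 ≈ 34325.9 m.
With N decimal places the half-ulp bound is 0.5·10⁻ᴺ°, or 0.5·10⁻ᴺ × 34325.9 m on the ground.
Need 0.5 × 34325.9 × 10⁻ᴺ ≤ 0.12 → 10⁻ᴺ ≤ 6.992e-06, so N ≥ 5.16.
At 5 places the error can reach 0.172 m, but 6 places keeps it to 0.0172 m.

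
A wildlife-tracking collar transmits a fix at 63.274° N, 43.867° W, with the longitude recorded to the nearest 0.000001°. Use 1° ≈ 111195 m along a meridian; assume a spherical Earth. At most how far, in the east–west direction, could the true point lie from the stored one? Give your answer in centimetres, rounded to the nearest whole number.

Rounding to 6 decimal places leaves the longitude within ±5e-07° of the true value.
At latitude 63.274° a degree of longitude spans 111195 m × cos 63.274° = 111195 × 0.4497 ≈ 50007.1 m.
Maximum E–W displacement: 5e-07 × 50007.1 = 0.0250035 m.
That is 0.0250035 m = 2.5004 cm.

3 centimetres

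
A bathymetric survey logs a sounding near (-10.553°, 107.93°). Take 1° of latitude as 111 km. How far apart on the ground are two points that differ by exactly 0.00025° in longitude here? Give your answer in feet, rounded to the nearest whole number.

One degree of longitude here spans 111000 × cos 10.553° = 111000 × 0.9831 ≈ 109123 m; 0.00025° of that is 27.2806 m.
In feet: 27.2806 m ÷ 0.3048 ≈ 89.503 ft.

90 feet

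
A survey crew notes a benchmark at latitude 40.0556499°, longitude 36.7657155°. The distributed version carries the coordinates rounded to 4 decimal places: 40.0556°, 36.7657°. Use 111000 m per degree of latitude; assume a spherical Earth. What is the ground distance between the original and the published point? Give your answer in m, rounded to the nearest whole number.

The latitude changed by +0.0000499° and the longitude by +0.0000155°.
N–S: 0.0000499° × 111000 m/° = 5.5389 m.
E–W at 40.0556°: 0.0000155° × 111000 × cos 40.0556° = 0.0000155 × 111000 × 0.7654 ≈ 1.31691 m.
Hypotenuse of the two orthogonal shifts: √(5.5389² + 1.31691²) = 5.6933 m.

6 m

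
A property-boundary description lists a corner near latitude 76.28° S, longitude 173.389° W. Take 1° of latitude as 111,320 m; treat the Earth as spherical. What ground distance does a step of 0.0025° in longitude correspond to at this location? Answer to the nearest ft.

0.0025° of longitude at 76.28° is 0.0025 × 111320 × cos 76.28° ≈ 0.0025 × 26402.6 = 66.0064 m.
In feet: 66.0064 m ÷ 0.3048 ≈ 216.56 ft.

217 ft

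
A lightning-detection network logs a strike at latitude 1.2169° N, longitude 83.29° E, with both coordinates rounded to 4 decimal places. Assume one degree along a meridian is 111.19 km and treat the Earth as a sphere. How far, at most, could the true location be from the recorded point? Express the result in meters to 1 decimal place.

7.9 meters

Rounding to 4 decimal places leaves each coordinate within ±5e-05° of the true value.
Latitude error → 5e-05 × 111190 = 5.5595 m along the meridian.
Longitude error → 5e-05 × 111190 × cos 1.2169° = 5e-05 × 111190 × 0.9998 ≈ 5.55825 m.
The two errors are perpendicular, so the maximum displacement is √(5.5595² + 5.55825²) ≈ 7.86143 m.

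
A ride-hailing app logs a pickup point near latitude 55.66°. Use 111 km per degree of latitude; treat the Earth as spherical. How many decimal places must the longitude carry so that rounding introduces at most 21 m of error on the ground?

4

At 55.66° one degree of longitude covers 111000 × cos 55.66° ≈ 111000 × 0.5641 ≈ 62615.4 m.
With N decimal places the half-ulp bound is 0.5·10⁻ᴺ°, or 0.5·10⁻ᴺ × 62615.4 m on the ground.
Need 0.5 × 62615.4 × 10⁻ᴺ ≤ 21 → 10⁻ᴺ ≤ 6.708e-04, so N ≥ 3.17.
N = 3 would give 31.3 m (too coarse); N = 4 gives 3.13 m ≤ 21 m.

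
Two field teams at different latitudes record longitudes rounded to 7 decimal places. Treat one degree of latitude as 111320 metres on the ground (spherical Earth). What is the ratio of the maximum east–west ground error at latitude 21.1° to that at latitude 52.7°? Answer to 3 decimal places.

1.540

Rounding to 7 decimal places leaves the longitude within ±5e-08° of the true value.
Error at 21.1° = 5e-08° × 111320 × cos 21.1° ≈ 0.005566 × 0.9330 = 0.0051928 m.
At 52.7°: 5e-08° × 111320 × cos 52.7° = 5e-08 × 111320 × 0.6060 ≈ 0.0033729 m.
Ratio: 0.0051928 / 0.0033729 = cos 21.1° / cos 52.7° ≈ 1.5396.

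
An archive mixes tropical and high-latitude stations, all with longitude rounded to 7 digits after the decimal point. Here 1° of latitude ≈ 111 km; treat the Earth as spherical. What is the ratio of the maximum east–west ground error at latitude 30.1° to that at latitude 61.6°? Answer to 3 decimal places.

Rounding to 7 decimal places leaves the longitude within ±5e-08° of the true value.
At 30.1°: 5e-08° × 111000 × cos 30.1° = 5e-08 × 111000 × 0.8652 ≈ 0.0048016 m.
At 61.6°: 5e-08° × 111000 × cos 61.6° = 5e-08 × 111000 × 0.4756 ≈ 0.0026397 m.
The ratio reduces to cos 30.1° / cos 61.6° = 0.8652/0.4756 ≈ 1.8190.

1.819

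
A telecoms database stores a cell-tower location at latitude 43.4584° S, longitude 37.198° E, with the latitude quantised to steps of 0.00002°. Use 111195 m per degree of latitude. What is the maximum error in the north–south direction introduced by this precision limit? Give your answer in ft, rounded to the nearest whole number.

4 ft

With a 0.00002° grid the true value lies within half a step, ±0.00002°/2 = ±1e-05°, of the stored one.
So the N–S error is at most 1e-05 × 111195 = 1.11195 m.
Converting: 1.11195 m × 3.2808 ft/m ≈ 3.6481 ft.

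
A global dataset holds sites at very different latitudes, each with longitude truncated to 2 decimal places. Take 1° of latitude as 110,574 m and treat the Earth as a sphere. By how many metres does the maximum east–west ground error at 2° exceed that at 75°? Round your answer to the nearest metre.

819 metres

Truncating at 2 decimal places can drop up to a full unit in the last place, so the longitude may be off by as much as 0.01°.
Error at 2° = 0.01° × 110574 × cos 2° ≈ 1105.7 × 0.9994 = 1105.1 m.
At 75°: 0.01° × 110574 × cos 75° = 0.01 × 110574 × 0.2588 ≈ 286.19 m.
Difference: 1105.1 − 286.19 = 818.88 m.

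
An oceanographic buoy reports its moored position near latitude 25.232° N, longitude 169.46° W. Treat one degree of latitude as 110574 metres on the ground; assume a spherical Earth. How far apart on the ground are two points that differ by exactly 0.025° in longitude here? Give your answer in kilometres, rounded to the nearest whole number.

At 25.232° a degree of longitude is 110574 × cos 25.232° ≈ 100024 m, so 0.025° corresponds to 2500.6 m.
That is 2500.6 m = 2.5006 km.

3 kilometres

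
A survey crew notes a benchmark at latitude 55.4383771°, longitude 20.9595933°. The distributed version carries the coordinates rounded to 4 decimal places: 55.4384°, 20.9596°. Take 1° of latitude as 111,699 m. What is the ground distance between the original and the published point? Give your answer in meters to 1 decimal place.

2.6 meters

Δlat = 55.4383771 − 55.4384 = -0.0000229°; Δlon = 20.9595933 − 20.9596 = -0.0000067°.
N–S: -0.0000229° × 111699 m/° = -2.55791 m.
East–west at this latitude: -0.0000067° × 111699 × cos 55.4384° ≈ -0.0000067 × 63365.9 = -0.424552 m.
Hypotenuse of the two orthogonal shifts: √(2.55791² + 0.424552²) = 2.5929 m.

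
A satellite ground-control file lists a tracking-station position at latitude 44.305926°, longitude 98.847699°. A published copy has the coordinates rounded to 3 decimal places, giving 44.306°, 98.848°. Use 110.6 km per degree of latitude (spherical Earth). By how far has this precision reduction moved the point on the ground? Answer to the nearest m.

Δlat = 44.305926 − 44.306 = -0.000074°; Δlon = 98.847699 − 98.848 = -0.000301°.
North–south shift: -0.000074 × 110600 = -8.1844 m.
East–west at this latitude: -0.000301° × 110600 × cos 44.306° ≈ -0.000301 × 79147.5 = -23.8234 m.
Distance: √(8.1844² + 23.8234²) ≈ 25.1901 m.

25 m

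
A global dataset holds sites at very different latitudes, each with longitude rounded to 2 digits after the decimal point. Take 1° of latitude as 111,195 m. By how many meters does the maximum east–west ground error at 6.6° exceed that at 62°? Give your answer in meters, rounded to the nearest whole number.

Rounding to 2 decimal places leaves the longitude within ±0.005° of the true value.
Error at 6.6° = 0.005° × 111195 × cos 6.6° ≈ 555.98 × 0.9934 = 552.29 m.
Error at 62° = 0.005° × 111195 × cos 62° ≈ 555.98 × 0.4695 = 261.01 m.
So the lower-latitude error exceeds the higher by 552.29 − 261.01 = 291.28 m.

291 meters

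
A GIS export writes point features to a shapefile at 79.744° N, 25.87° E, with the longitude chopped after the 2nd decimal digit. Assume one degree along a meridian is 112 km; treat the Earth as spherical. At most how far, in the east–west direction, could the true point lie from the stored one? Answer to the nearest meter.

Truncating at 2 decimal places can drop up to a full unit in the last place, so the longitude may be off by as much as 0.01°.
Parallels shrink by cos φ, so at 79.744° a degree of longitude is 112000 × 0.1780 ≈ 19941.2 m.
East–west error: 0.01° × 19941.2 m/° ≈ 199.412 m.

199 meters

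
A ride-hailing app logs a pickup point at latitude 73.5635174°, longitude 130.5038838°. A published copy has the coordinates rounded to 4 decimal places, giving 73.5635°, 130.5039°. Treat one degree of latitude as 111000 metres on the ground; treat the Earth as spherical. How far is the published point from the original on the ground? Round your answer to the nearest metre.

2 metres

The latitude changed by +0.0000174° and the longitude by -0.0000162°.
North–south shift: 0.0000174 × 111000 = 1.9314 m.
East–west at this latitude: -0.0000162° × 111000 × cos 73.5635° ≈ -0.0000162 × 31407.7 = -0.508805 m.
Combined displacement = (1.9314² + 0.508805²)^½ ≈ 1.9973 m.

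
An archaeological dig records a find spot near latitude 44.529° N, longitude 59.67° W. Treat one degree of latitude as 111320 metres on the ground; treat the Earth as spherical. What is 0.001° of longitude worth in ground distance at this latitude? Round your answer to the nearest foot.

260 feet

0.001° of longitude at 44.529° is 0.001 × 111320 × cos 44.529° ≈ 0.001 × 79359.5 = 79.3595 m.
In feet: 79.3595 m ÷ 0.3048 ≈ 260.37 ft.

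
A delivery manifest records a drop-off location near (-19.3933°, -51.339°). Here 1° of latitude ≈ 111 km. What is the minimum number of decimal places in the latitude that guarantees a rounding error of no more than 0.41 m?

6

One degree of latitude covers 111000 m.
N decimal places → at most half a unit in the last place, 0.5 × 10⁻ᴺ° = 111000/2 × 10⁻ᴺ m.
Setting 55500 × 10⁻ᴺ ≤ 0.41 gives 10ᴺ ≥ 1.354e+05, i.e. N ≥ 5.13.
So 6 decimal places suffice (0.0555 m); 5 would allow up to 0.555 m.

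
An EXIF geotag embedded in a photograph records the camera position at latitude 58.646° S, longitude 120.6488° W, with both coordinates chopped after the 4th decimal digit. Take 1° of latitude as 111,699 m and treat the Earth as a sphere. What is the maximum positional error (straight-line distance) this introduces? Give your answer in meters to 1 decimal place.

12.6 meters

Truncating at 4 decimal places can drop up to a full unit in the last place, so each coordinate may be off by as much as 0.0001°.
N–S: 0.0001° × 111699 m/° = 11.1699 m.
Longitude error → 0.0001 × 111699 × cos 58.646° = 0.0001 × 111699 × 0.5203 ≈ 5.81197 m.
Combining orthogonally: (11.1699² + 5.81197²)^½ ≈ 12.5915 m.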